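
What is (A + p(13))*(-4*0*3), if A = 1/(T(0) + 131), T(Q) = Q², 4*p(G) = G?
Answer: 0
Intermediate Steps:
p(G) = G/4
A = 1/131 (A = 1/(0² + 131) = 1/(0 + 131) = 1/131 ≈ 0.0076336)
(A + p(13))*(-4*0*3) = (1/131 + (¼)*13)*(-4*0*3) = (1/131 + 13/4)*(0*3) = (1707/524)*0 = 0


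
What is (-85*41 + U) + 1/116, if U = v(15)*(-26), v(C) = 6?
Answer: -422355/116 ≈ -3641.0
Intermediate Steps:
U = -156 (U = 6*(-26) = -156)
(-85*41 + U) + 1/116 = (-85*41 - 156) + 1/116 = (-3485 - 156) + 1/116 = -3641 + 1/116 = -422355/116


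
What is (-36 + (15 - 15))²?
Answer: 1296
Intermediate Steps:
(-36 + (15 - 15))² = (-36 + 0)² = (-36)² = 1296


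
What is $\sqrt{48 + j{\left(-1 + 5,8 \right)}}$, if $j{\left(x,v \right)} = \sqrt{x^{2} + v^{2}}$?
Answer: $2 \sqrt{12 + \sqrt{5}} \approx 7.5461$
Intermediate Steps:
$j{\left(x,v \right)} = \sqrt{v^{2} + x^{2}}$
$\sqrt{48 + j{\left(-1 + 5,8 \right)}} = \sqrt{48 + \sqrt{8^{2} + \left(-1 + 5\right)^{2}}} = \sqrt{48 + \sqrt{64 + 4^{2}}} = \sqrt{48 + \sqrt{64 + 16}} = \sqrt{48 + \sqrt{80}} = \sqrt{48 + 4 \sqrt{5}}$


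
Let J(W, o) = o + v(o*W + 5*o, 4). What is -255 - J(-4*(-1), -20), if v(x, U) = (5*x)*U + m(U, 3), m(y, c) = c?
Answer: 3362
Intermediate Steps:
v(x, U) = 3 + 5*U*x (v(x, U) = (5*x)*U + 3 = 5*U*x + 3 = 3 + 5*U*x)
J(W, o) = 3 + 101*o + 20*W*o (J(W, o) = o + (3 + 5*4*(o*W + 5*o)) = o + (3 + 5*4*(W*o + 5*o)) = o + (3 + 5*4*(5*o + W*o)) = o + (3 + (100*o + 20*W*o)) = o + (3 + 100*o + 20*W*o) = 3 + 101*o + 20*W*o)
-255 - J(-4*(-1), -20) = -255 - (3 - 20 + 20*(-20)*(5 - 4*(-1))) = -255 - (3 - 20 + 20*(-20)*(5 + 4)) = -255 - (3 - 20 + 20*(-20)*9) = -255 - (3 - 20 - 3600) = -255 - 1*(-3617) = -255 + 3617 = 3362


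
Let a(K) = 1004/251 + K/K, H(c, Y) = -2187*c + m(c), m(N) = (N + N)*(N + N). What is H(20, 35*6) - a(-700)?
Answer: -42145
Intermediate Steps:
m(N) = 4*N² (m(N) = (2*N)*(2*N) = 4*N²)
H(c, Y) = -2187*c + 4*c²
a(K) = 5 (a(K) = 1004*(1/251) + 1 = 4 + 1 = 5)
H(20, 35*6) - a(-700) = 20*(-2187 + 4*20) - 1*5 = 20*(-2187 + 80) - 5 = 20*(-2107) - 5 = -42140 - 5 = -42145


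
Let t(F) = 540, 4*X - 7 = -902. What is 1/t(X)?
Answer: 1/540 ≈ 0.0018519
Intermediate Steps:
X = -895/4 (X = 7/4 + (1/4)*(-902) = 7/4 - 451/2 = -895/4 ≈ -223.75)
1/t(X) = 1/540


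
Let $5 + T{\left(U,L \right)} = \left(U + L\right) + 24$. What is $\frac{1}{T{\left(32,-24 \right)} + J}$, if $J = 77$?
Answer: $\frac{1}{104} \approx 0.0096154$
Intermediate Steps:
$T{\left(U,L \right)} = 19 + L + U$ ($T{\left(U,L \right)} = -5 + \left(\left(U + L\right) + 24\right) = -5 + \left(\left(L + U\right) + 24\right) = -5 + \left(24 + L + U\right) = 19 + L + U$)
$\frac{1}{T{\left(32,-24 \right)} + J} = \frac{1}{\left(19 - 24 + 32\right) + 77} = \frac{1}{27 + 77} = \frac{1}{104}$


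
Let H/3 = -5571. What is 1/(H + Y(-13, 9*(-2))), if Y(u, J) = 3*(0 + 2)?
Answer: -1/16707 ≈ -5.9855e-5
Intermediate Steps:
Y(u, J) = 6 (Y(u, J) = 3*2 = 6)
H = -16713 (H = 3*(-5571) = -16713)
1/(H + Y(-13, 9*(-2))) = 1/(-16713 + 6) = 1/(-16707) = -1/16707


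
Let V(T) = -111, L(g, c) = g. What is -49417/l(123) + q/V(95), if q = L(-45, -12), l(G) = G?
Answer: -1826584/4551 ≈ -401.36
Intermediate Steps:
q = -45
-49417/l(123) + q/V(95) = -49417/123 - 45/(-111) = -49417*1/123 - 45*(-1/111) = -49417/123 + 15/37 = -1826584/4551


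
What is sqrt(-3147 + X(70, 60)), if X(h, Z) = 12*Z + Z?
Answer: 3*I*sqrt(263) ≈ 48.652*I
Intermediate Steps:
X(h, Z) = 13*Z
sqrt(-3147 + X(70, 60)) = sqrt(-3147 + 13*60) = sqrt(-3147 + 780) = sqrt(-2367) = 3*I*sqrt(263)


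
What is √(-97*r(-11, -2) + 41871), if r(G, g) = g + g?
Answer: √42259 ≈ 205.57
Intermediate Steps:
r(G, g) = 2*g
√(-97*r(-11, -2) + 41871) = √(-194*(-2) + 41871) = √(-97*(-4) + 41871) = √(388 + 41871) = √42259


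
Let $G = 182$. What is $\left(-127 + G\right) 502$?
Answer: $27610$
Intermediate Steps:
$\left(-127 + G\right) 502 = \left(-127 + 182\right) 502 = 55 \cdot 502 = 27610$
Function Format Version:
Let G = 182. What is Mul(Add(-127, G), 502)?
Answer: 27610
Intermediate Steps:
Mul(Add(-127, G), 502) = Mul(Add(-127, 182), 502) = Mul(55, 502) = 27610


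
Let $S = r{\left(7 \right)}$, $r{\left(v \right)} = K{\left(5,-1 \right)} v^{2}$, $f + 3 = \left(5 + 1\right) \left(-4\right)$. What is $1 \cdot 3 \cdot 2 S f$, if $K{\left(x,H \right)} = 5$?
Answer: $-39690$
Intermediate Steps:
$f = -27$ ($f = -3 + \left(5 + 1\right) \left(-4\right) = -3 + 6 \left(-4\right) = -3 - 24 = -27$)
$r{\left(v \right)} = 5 v^{2}$
$S = 245$ ($S = 5 \cdot 7^{2} = 5 \cdot 49 = 245$)
$1 \cdot 3 \cdot 2 S f = 1 \cdot 3 \cdot 2 \cdot 245 \left(-27\right) = 3 \cdot 2 \cdot 245 \left(-27\right) = 6 \cdot 245 \left(-27\right) = 1470 \left(-27\right) = -39690$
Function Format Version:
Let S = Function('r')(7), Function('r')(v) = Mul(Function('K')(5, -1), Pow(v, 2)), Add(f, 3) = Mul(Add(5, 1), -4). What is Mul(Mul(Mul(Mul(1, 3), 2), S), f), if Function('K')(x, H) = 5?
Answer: -39690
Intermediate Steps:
f = -27 (f = Add(-3, Mul(Add(5, 1), -4)) = Add(-3, Mul(6, -4)) = Add(-3, -24) = -27)
Function('r')(v) = Mul(5, Pow(v, 2))
S = 245 (S = Mul(5, Pow(7, 2)) = Mul(5, 49) = 245)
Mul(Mul(Mul(Mul(1, 3), 2), S), f) = Mul(Mul(Mul(Mul(1, 3), 2), 245), -27) = Mul(Mul(Mul(3, 2), 245), -27) = Mul(Mul(6, 245), -27) = Mul(1470, -27) = -39690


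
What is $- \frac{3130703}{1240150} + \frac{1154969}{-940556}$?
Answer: $- \frac{128733420477}{34306780100} \approx -3.7524$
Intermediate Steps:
$- \frac{3130703}{1240150} + \frac{1154969}{-940556} = \left(-3130703\right) \frac{1}{1240150} + 1154969 \left(- \frac{1}{940556}\right) = - \frac{184159}{72950} - \frac{1154969}{940556} = - \frac{128733420477}{34306780100}$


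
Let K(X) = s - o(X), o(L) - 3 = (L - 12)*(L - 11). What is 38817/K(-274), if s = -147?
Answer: -12939/27220 ≈ -0.47535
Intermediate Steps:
o(L) = 3 + (-12 + L)*(-11 + L) (o(L) = 3 + (L - 12)*(L - 11) = 3 + (-12 + L)*(-11 + L))
K(X) = -282 - X**2 + 23*X (K(X) = -147 - (135 + X**2 - 23*X) = -147 + (-135 - X**2 + 23*X) = -282 - X**2 + 23*X)
38817/K(-274) = 38817/(-282 - 1*(-274)**2 + 23*(-274)) = 38817/(-282 - 1*75076 - 6302) = 38817/(-282 - 75076 - 6302) = 38817/(-81660) = 38817*(-1/81660) = -12939/27220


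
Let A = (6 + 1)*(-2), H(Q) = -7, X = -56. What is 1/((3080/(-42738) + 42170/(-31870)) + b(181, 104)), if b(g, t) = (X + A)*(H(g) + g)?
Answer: -68103003/829589597593 ≈ -8.2092e-5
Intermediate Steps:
A = -14 (A = 7*(-2) = -14)
b(g, t) = 490 - 70*g (b(g, t) = (-56 - 14)*(-7 + g) = -70*(-7 + g) = 490 - 70*g)
1/((3080/(-42738) + 42170/(-31870)) + b(181, 104)) = 1/((3080/(-42738) + 42170/(-31870)) + (490 - 70*181)) = 1/((3080*(-1/42738) + 42170*(-1/31870)) + (490 - 12670)) = 1/((-1540/21369 - 4217/3187) - 12180) = 1/(-95021053/68103003 - 12180) = 1/(-829589597593/68103003) = -68103003/829589597593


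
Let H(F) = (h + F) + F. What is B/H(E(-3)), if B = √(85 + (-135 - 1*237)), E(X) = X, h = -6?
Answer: -I*√287/12 ≈ -1.4118*I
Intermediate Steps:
B = I*√287 (B = √(85 + (-135 - 237)) = √(85 - 372) = √(-287) = I*√287 ≈ 16.941*I)
H(F) = -6 + 2*F (H(F) = (-6 + F) + F = -6 + 2*F)
B/H(E(-3)) = (I*√287)/(-6 + 2*(-3)) = (I*√287)/(-6 - 6) = (I*√287)/(-12) = (I*√287)*(-1/12) = -I*√287/12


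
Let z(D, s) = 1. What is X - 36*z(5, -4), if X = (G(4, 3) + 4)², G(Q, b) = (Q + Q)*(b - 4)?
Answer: -20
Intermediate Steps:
G(Q, b) = 2*Q*(-4 + b) (G(Q, b) = (2*Q)*(-4 + b) = 2*Q*(-4 + b))
X = 16 (X = (2*4*(-4 + 3) + 4)² = (2*4*(-1) + 4)² = (-8 + 4)² = (-4)² = 16)
X - 36*z(5, -4) = 16 - 36*1 = 16 - 36 = -20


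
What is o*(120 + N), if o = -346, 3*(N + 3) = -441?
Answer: 10380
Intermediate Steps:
N = -150 (N = -3 + (⅓)*(-441) = -3 - 147 = -150)
o*(120 + N) = -346*(120 - 150) = -346*(-30) = 10380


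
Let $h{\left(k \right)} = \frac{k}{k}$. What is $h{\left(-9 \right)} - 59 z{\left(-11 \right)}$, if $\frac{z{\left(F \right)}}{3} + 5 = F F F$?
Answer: $236473$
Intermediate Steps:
$h{\left(k \right)} = 1$
$z{\left(F \right)} = -15 + 3 F^{3}$ ($z{\left(F \right)} = -15 + 3 F F F = -15 + 3 F^{2} F = -15 + 3 F^{3}$)
$h{\left(-9 \right)} - 59 z{\left(-11 \right)} = 1 - 59 \left(-15 + 3 \left(-11\right)^{3}\right) = 1 - 59 \left(-15 + 3 \left(-1331\right)\right) = 1 - 59 \left(-15 - 3993\right) = 1 - -236472 = 1 + 236472 = 236473$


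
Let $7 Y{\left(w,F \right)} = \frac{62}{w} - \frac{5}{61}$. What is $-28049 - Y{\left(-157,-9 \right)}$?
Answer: $- \frac{1880372344}{67039} \approx -28049.0$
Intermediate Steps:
$Y{\left(w,F \right)} = - \frac{5}{427} + \frac{62}{7 w}$ ($Y{\left(w,F \right)} = \frac{\frac{62}{w} - \frac{5}{61}}{7} = \frac{- \frac{5}{61} + \frac{62}{w}}{7} = - \frac{5}{427} + \frac{62}{7 w}$)
$-28049 - Y{\left(-157,-9 \right)} = -28049 - \frac{3782 - -785}{427 \left(-157\right)} = -28049 - \frac{1}{427} \left(- \frac{1}{157}\right) \left(3782 + 785\right) = -28049 - \frac{1}{427} \left(- \frac{1}{157}\right) 4567 = -28049 - - \frac{4567}{67039} = -28049 + \frac{4567}{67039} = - \frac{1880372344}{67039}$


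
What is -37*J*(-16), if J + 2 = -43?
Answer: -26640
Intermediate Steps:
J = -45 (J = -2 - 43 = -45)
-37*J*(-16) = -37*(-45)*(-16) = 1665*(-16) = -26640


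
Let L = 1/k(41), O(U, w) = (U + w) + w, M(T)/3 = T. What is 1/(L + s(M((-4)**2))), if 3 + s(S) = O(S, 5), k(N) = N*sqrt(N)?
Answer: 3790655/208486024 - 41*sqrt(41)/208486024 ≈ 0.018181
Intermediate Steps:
M(T) = 3*T
O(U, w) = U + 2*w
k(N) = N**(3/2)
s(S) = 7 + S (s(S) = -3 + (S + 2*5) = -3 + (S + 10) = -3 + (10 + S) = 7 + S)
L = sqrt(41)/1681 (L = 1/(41**(3/2)) = 1/(41*sqrt(41)) = sqrt(41)/1681 ≈ 0.0038091)
1/(L + s(M((-4)**2))) = 1/(sqrt(41)/1681 + (7 + 3*(-4)**2)) = 1/(sqrt(41)/1681 + (7 + 3*16)) = 1/(sqrt(41)/1681 + (7 + 48)) = 1/(sqrt(41)/1681 + 55) = 1/(55 + sqrt(41)/1681)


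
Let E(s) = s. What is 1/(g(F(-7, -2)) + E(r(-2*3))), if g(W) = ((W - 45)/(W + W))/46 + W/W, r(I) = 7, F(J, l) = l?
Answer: 184/1519 ≈ 0.12113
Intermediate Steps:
g(W) = 1 + (-45 + W)/(92*W) (g(W) = ((-45 + W)/((2*W)))*(1/46) + 1 = ((-45 + W)*(1/(2*W)))*(1/46) + 1 = ((-45 + W)/(2*W))*(1/46) + 1 = (-45 + W)/(92*W) + 1 = 1 + (-45 + W)/(92*W))
1/(g(F(-7, -2)) + E(r(-2*3))) = 1/((3/92)*(-15 + 31*(-2))/(-2) + 7) = 1/((3/92)*(-1/2)*(-15 - 62) + 7) = 1/((3/92)*(-1/2)*(-77) + 7) = 1/(231/184 + 7) = 1/(1519/184) = 184/1519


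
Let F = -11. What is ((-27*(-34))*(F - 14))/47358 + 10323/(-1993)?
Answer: -9900296/1747861 ≈ -5.6642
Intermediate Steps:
((-27*(-34))*(F - 14))/47358 + 10323/(-1993) = ((-27*(-34))*(-11 - 14))/47358 + 10323/(-1993) = (918*(-25))*(1/47358) + 10323*(-1/1993) = -22950*1/47358 - 10323/1993 = -425/877 - 10323/1993 = -9900296/1747861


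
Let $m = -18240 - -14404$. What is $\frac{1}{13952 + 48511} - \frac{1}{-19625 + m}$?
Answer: $\frac{85924}{1465444443} \approx 5.8633 \cdot 10^{-5}$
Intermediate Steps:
$m = -3836$ ($m = -18240 + 14404 = -3836$)
$\frac{1}{13952 + 48511} - \frac{1}{-19625 + m} = \frac{1}{13952 + 48511} - \frac{1}{-19625 - 3836} = \frac{1}{62463} - \frac{1}{-23461} = \frac{1}{62463} - - \frac{1}{23461} = \frac{1}{62463} + \frac{1}{23461} = \frac{85924}{1465444443}$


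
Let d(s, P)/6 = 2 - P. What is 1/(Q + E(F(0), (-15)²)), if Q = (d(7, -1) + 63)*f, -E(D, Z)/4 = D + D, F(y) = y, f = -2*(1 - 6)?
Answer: 1/810 ≈ 0.0012346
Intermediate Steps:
f = 10 (f = -2*(-5) = 10)
d(s, P) = 12 - 6*P (d(s, P) = 6*(2 - P) = 12 - 6*P)
E(D, Z) = -8*D (E(D, Z) = -4*(D + D) = -8*D)
Q = 810 (Q = ((12 - 6*(-1)) + 63)*10 = ((12 + 6) + 63)*10 = (18 + 63)*10 = 81*10 = 810)
1/(Q + E(F(0), (-15)²)) = 1/(810 - 8*0) = 1/(810 + 0) = 1/810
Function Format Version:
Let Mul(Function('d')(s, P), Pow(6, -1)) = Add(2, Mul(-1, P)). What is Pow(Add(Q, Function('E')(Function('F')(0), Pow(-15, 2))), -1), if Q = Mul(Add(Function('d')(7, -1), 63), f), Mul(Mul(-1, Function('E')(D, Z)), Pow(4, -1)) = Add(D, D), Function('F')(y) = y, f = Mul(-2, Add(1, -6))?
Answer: Rational(1, 810) ≈ 0.0012346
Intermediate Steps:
f = 10 (f = Mul(-2, -5) = 10)
Function('d')(s, P) = Add(12, Mul(-6, P)) (Function('d')(s, P) = Mul(6, Add(2, Mul(-1, P))) = Add(12, Mul(-6, P)))
Function('E')(D, Z) = Mul(-8, D) (Function('E')(D, Z) = Mul(-4, Add(D, D)) = Mul(-4, Mul(2, D)) = Mul(-8, D))
Q = 810 (Q = Mul(Add(Add(12, Mul(-6, -1)), 63), 10) = Mul(Add(Add(12, 6), 63), 10) = Mul(Add(18, 63), 10) = Mul(81, 10) = 810)
Pow(Add(Q, Function('E')(Function('F')(0), Pow(-15, 2))), -1) = Pow(Add(810, Mul(-8, 0)), -1) = Pow(Add(810, 0), -1) = Pow(810, -1) = Rational(1, 810)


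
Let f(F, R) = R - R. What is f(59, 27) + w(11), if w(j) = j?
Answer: 11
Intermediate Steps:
f(F, R) = 0
f(59, 27) + w(11) = 0 + 11 = 11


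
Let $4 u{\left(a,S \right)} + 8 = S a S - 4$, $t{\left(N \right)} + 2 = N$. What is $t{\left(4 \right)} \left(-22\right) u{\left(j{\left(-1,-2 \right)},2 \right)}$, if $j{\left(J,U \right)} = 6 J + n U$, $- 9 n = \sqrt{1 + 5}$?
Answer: $396 - \frac{88 \sqrt{6}}{9} \approx 372.05$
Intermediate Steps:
$n = - \frac{\sqrt{6}}{9}$ ($n = - \frac{\sqrt{1 + 5}}{9} = - \frac{\sqrt{6}}{9} \approx -0.27217$)
$j{\left(J,U \right)} = 6 J - \frac{U \sqrt{6}}{9}$ ($j{\left(J,U \right)} = 6 J + - \frac{\sqrt{6}}{9} U = 6 J - \frac{U \sqrt{6}}{9}$)
$t{\left(N \right)} = -2 + N$
$u{\left(a,S \right)} = -3 + \frac{a S^{2}}{4}$ ($u{\left(a,S \right)} = -2 + \frac{S a S - 4}{4} = -2 + \frac{a S^{2} - 4}{4} = -2 + \frac{-4 + a S^{2}}{4} = -2 + \left(-1 + \frac{a S^{2}}{4}\right) = -3 + \frac{a S^{2}}{4}$)
$t{\left(4 \right)} \left(-22\right) u{\left(j{\left(-1,-2 \right)},2 \right)} = \left(-2 + 4\right) \left(-22\right) \left(-3 + \frac{\left(6 \left(-1\right) - - \frac{2 \sqrt{6}}{9}\right) 2^{2}}{4}\right) = 2 \left(-22\right) \left(-3 + \frac{1}{4} \left(-6 + \frac{2 \sqrt{6}}{9}\right) 4\right) = - 44 \left(-3 - \left(6 - \frac{2 \sqrt{6}}{9}\right)\right) = - 44 \left(-9 + \frac{2 \sqrt{6}}{9}\right) = 396 - \frac{88 \sqrt{6}}{9}$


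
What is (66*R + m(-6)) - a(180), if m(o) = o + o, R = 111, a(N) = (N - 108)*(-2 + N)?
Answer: -5502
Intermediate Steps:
a(N) = (-108 + N)*(-2 + N)
m(o) = 2*o
(66*R + m(-6)) - a(180) = (66*111 + 2*(-6)) - (216 + 180² - 110*180) = (7326 - 12) - (216 + 32400 - 19800) = 7314 - 1*12816 = 7314 - 12816 = -5502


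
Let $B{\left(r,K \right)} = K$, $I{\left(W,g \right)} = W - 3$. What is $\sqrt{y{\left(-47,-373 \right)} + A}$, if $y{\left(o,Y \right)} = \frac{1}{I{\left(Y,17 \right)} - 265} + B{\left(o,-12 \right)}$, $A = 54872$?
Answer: $\frac{9 \sqrt{278283099}}{641} \approx 234.22$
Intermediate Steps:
$I{\left(W,g \right)} = -3 + W$
$y{\left(o,Y \right)} = -12 + \frac{1}{-268 + Y}$ ($y{\left(o,Y \right)} = \frac{1}{\left(-3 + Y\right) - 265} - 12 = \frac{1}{-268 + Y} - 12 = -12 + \frac{1}{-268 + Y}$)
$\sqrt{y{\left(-47,-373 \right)} + A} = \sqrt{\frac{3217 - -4476}{-268 - 373} + 54872} = \sqrt{\frac{3217 + 4476}{-641} + 54872} = \sqrt{\left(- \frac{1}{641}\right) 7693 + 54872} = \sqrt{- \frac{7693}{641} + 54872} = \sqrt{\frac{35165259}{641}} = \frac{9 \sqrt{278283099}}{641}$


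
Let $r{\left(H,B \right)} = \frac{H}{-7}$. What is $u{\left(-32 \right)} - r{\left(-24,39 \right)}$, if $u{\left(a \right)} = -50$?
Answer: $- \frac{374}{7} \approx -53.429$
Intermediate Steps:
$r{\left(H,B \right)} = - \frac{H}{7}$ ($r{\left(H,B \right)} = H \left(- \frac{1}{7}\right) = - \frac{H}{7}$)
$u{\left(-32 \right)} - r{\left(-24,39 \right)} = -50 - \left(- \frac{1}{7}\right) \left(-24\right) = -50 - \frac{24}{7} = - \frac{374}{7}$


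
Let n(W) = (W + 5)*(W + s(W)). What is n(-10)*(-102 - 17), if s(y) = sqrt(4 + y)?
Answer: -5950 + 595*I*sqrt(6) ≈ -5950.0 + 1457.4*I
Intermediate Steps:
n(W) = (5 + W)*(W + sqrt(4 + W)) (n(W) = (W + 5)*(W + sqrt(4 + W)) = (5 + W)*(W + sqrt(4 + W)))
n(-10)*(-102 - 17) = ((-10)**2 + 5*(-10) + 5*sqrt(4 - 10) - 10*sqrt(4 - 10))*(-102 - 17) = (100 - 50 + 5*sqrt(-6) - 10*I*sqrt(6))*(-119) = (100 - 50 + 5*(I*sqrt(6)) - 10*I*sqrt(6))*(-119) = (100 - 50 + 5*I*sqrt(6) - 10*I*sqrt(6))*(-119) = (50 - 5*I*sqrt(6))*(-119) = -5950 + 595*I*sqrt(6)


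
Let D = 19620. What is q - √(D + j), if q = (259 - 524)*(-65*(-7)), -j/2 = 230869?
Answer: -120575 - I*√442118 ≈ -1.2058e+5 - 664.92*I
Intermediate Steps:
j = -461738 (j = -2*230869 = -461738)
q = -120575 (q = -265*455 = -120575)
q - √(D + j) = -120575 - √(19620 - 461738) = -120575 - √(-442118) = -120575 - I*√442118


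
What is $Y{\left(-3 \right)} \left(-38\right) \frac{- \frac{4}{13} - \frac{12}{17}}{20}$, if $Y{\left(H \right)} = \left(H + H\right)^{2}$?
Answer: $\frac{76608}{1105} \approx 69.328$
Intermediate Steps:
$Y{\left(H \right)} = 4 H^{2}$ ($Y{\left(H \right)} = \left(2 H\right)^{2} = 4 H^{2}$)
$Y{\left(-3 \right)} \left(-38\right) \frac{- \frac{4}{13} - \frac{12}{17}}{20} = 4 \left(-3\right)^{2} \left(-38\right) \frac{- \frac{4}{13} - \frac{12}{17}}{20} = 4 \cdot 9 \left(-38\right) \left(\left(-4\right) \frac{1}{13} - \frac{12}{17}\right) \frac{1}{20} = 36 \left(-38\right) \left(- \frac{4}{13} - \frac{12}{17}\right) \frac{1}{20} = - 1368 \left(\left(- \frac{224}{221}\right) \frac{1}{20}\right) = \left(-1368\right) \left(- \frac{56}{1105}\right) = \frac{76608}{1105}$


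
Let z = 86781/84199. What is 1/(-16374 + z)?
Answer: -84199/1378587645 ≈ -6.1076e-5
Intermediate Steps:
z = 86781/84199 (z = 86781*(1/84199) = 86781/84199 ≈ 1.0307)
1/(-16374 + z) = 1/(-16374 + 86781/84199) = 1/(-1378587645/84199) = -84199/1378587645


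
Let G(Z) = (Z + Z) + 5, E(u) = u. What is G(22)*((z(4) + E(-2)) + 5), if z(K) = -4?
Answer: -49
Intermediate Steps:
G(Z) = 5 + 2*Z (G(Z) = 2*Z + 5 = 5 + 2*Z)
G(22)*((z(4) + E(-2)) + 5) = (5 + 2*22)*((-4 - 2) + 5) = (5 + 44)*(-6 + 5) = 49*(-1) = -49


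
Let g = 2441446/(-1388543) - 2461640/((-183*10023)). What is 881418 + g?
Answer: 2830848817728904/3211699959 ≈ 8.8142e+5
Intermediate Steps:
g = -1336732958/3211699959 (g = 2441446*(-1/1388543) - 2461640/(-1834209) = -2441446/1388543 - 2461640*(-1/1834209) = -2441446/1388543 + 2461640/1834209 = -1336732958/3211699959 ≈ -0.41621)
881418 + g = 881418 - 1336732958/3211699959 = 2830848817728904/3211699959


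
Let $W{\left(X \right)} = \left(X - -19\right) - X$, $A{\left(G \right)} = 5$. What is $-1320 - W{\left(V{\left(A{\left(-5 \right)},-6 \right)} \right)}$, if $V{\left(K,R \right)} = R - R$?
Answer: $-1339$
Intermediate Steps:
$V{\left(K,R \right)} = 0$
$W{\left(X \right)} = 19$ ($W{\left(X \right)} = \left(X + 19\right) - X = \left(19 + X\right) - X = 19$)
$-1320 - W{\left(V{\left(A{\left(-5 \right)},-6 \right)} \right)} = -1320 - 19 = -1339$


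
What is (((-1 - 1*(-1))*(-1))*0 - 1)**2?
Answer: 1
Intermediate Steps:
(((-1 - 1*(-1))*(-1))*0 - 1)**2 = (((-1 + 1)*(-1))*0 - 1)**2 = ((0*(-1))*0 - 1)**2 = (0*0 - 1)**2 = (0 - 1)**2 = (-1)**2 = 1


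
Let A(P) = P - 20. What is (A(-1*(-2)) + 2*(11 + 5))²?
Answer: 196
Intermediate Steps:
A(P) = -20 + P
(A(-1*(-2)) + 2*(11 + 5))² = ((-20 - 1*(-2)) + 2*(11 + 5))² = ((-20 + 2) + 2*16)² = (-18 + 32)² = 14² = 196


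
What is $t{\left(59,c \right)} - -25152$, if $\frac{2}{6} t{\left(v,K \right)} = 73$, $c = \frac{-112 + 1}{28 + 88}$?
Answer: $25371$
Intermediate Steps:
$c = - \frac{111}{116} \approx -0.9569$
$t{\left(v,K \right)} = 219$ ($t{\left(v,K \right)} = 3 \cdot 73 = 219$)
$t{\left(59,c \right)} - -25152 = 219 - -25152 = 219 + 25152 = 25371$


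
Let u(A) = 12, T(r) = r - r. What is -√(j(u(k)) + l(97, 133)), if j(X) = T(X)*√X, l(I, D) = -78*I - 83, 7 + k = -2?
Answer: -I*√7649 ≈ -87.459*I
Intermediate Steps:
k = -9 (k = -7 - 2 = -9)
T(r) = 0
l(I, D) = -83 - 78*I
j(X) = 0 (j(X) = 0*√X = 0)
-√(j(u(k)) + l(97, 133)) = -√(0 + (-83 - 78*97)) = -√(0 + (-83 - 7566)) = -√(0 - 7649) = -√(-7649) = -I*√7649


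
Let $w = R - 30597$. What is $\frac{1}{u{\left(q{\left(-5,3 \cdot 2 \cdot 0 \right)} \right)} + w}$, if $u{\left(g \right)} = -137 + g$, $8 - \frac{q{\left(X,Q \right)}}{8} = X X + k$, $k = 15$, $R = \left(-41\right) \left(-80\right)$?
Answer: $- \frac{1}{27710} \approx -3.6088 \cdot 10^{-5}$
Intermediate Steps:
$R = 3280$
$q{\left(X,Q \right)} = -56 - 8 X^{2}$ ($q{\left(X,Q \right)} = 64 - 8 \left(X X + 15\right) = 64 - 8 \left(X^{2} + 15\right) = 64 - 8 \left(15 + X^{2}\right) = 64 - \left(120 + 8 X^{2}\right) = -56 - 8 X^{2}$)
$w = -27317$ ($w = 3280 - 30597 = -27317$)
$\frac{1}{u{\left(q{\left(-5,3 \cdot 2 \cdot 0 \right)} \right)} + w} = \frac{1}{\left(-137 - \left(56 + 8 \left(-5\right)^{2}\right)\right) - 27317} = \frac{1}{\left(-137 - 256\right) - 27317} = \frac{1}{-393 - 27317} = \frac{1}{-27710} = - \frac{1}{27710}$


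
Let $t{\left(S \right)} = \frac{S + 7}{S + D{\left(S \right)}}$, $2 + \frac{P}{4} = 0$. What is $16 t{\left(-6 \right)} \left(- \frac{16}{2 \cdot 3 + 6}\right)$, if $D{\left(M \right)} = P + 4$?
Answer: $\frac{32}{15} \approx 2.1333$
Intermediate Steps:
$P = -8$ ($P = -8 + 4 \cdot 0 = -8 + 0 = -8$)
$D{\left(M \right)} = -4$ ($D{\left(M \right)} = -8 + 4 = -4$)
$t{\left(S \right)} = \frac{7 + S}{-4 + S}$ ($t{\left(S \right)} = \frac{S + 7}{S - 4} = \frac{7 + S}{-4 + S}$)
$16 t{\left(-6 \right)} \left(- \frac{16}{2 \cdot 3 + 6}\right) = 16 \frac{7 - 6}{-4 - 6} \left(- \frac{16}{2 \cdot 3 + 6}\right) = 16 \frac{1}{-10} \cdot 1 \left(- \frac{16}{6 + 6}\right) = 16 \left(\left(- \frac{1}{10}\right) 1\right) \left(- \frac{16}{12}\right) = 16 \left(- \frac{1}{10}\right) \left(\left(-16\right) \frac{1}{12}\right) = \left(- \frac{8}{5}\right) \left(- \frac{4}{3}\right) = \frac{32}{15}$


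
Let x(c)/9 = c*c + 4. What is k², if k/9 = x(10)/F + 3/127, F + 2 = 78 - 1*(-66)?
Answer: 288198259281/81306289 ≈ 3544.6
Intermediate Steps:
F = 142 (F = -2 + (78 - 1*(-66)) = -2 + (78 + 66) = -2 + 144 = 142)
x(c) = 36 + 9*c² (x(c) = 9*(c*c + 4) = 9*(c² + 4) = 9*(4 + c²) = 36 + 9*c²)
k = 536841/9017 (k = 9*((36 + 9*10²)/142 + 3/127) = 9*((36 + 9*100)*(1/142) + 3*(1/127)) = 9*((36 + 900)*(1/142) + 3/127) = 9*(936*(1/142) + 3/127) = 9*(468/71 + 3/127) = 9*(59649/9017) = 536841/9017 ≈ 59.537)
k² = (536841/9017)² = 288198259281/81306289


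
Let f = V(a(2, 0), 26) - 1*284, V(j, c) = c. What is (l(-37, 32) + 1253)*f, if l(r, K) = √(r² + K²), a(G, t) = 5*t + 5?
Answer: -323274 - 258*√2393 ≈ -3.3590e+5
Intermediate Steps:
a(G, t) = 5 + 5*t
l(r, K) = √(K² + r²)
f = -258 (f = 26 - 1*284 = 26 - 284 = -258)
(l(-37, 32) + 1253)*f = (√(32² + (-37)²) + 1253)*(-258) = (√(1024 + 1369) + 1253)*(-258) = (√2393 + 1253)*(-258) = (1253 + √2393)*(-258) = -323274 - 258*√2393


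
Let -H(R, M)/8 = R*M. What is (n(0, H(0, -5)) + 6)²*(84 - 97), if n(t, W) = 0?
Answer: -468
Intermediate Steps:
H(R, M) = -8*M*R (H(R, M) = -8*R*M = -8*M*R)
(n(0, H(0, -5)) + 6)²*(84 - 97) = (0 + 6)²*(84 - 97) = 6²*(-13) = 36*(-13) = -468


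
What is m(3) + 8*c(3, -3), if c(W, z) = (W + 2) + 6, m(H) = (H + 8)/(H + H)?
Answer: 539/6 ≈ 89.833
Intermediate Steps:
m(H) = (8 + H)/(2*H) (m(H) = (8 + H)/((2*H)) = (8 + H)*(1/(2*H)) = (8 + H)/(2*H))
c(W, z) = 8 + W (c(W, z) = (2 + W) + 6 = 8 + W)
m(3) + 8*c(3, -3) = (½)*(8 + 3)/3 + 8*(8 + 3) = (½)*(⅓)*11 + 8*11 = 11/6 + 88 = 539/6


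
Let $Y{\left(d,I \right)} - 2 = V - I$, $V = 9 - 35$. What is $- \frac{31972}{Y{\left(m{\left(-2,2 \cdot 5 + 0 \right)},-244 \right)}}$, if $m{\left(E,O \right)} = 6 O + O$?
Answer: $- \frac{7993}{55} \approx -145.33$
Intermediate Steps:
$V = -26$ ($V = 9 - 35 = -26$)
$m{\left(E,O \right)} = 7 O$
$Y{\left(d,I \right)} = -24 - I$ ($Y{\left(d,I \right)} = 2 - \left(26 + I\right) = -24 - I$)
$- \frac{31972}{Y{\left(m{\left(-2,2 \cdot 5 + 0 \right)},-244 \right)}} = - \frac{31972}{-24 - -244} = - \frac{31972}{-24 + 244} = - \frac{31972}{220} = \left(-31972\right) \frac{1}{220} = - \frac{7993}{55}$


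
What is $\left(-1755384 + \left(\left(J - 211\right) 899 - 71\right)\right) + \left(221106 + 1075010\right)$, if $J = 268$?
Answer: $-408096$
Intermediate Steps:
$\left(-1755384 + \left(\left(J - 211\right) 899 - 71\right)\right) + \left(221106 + 1075010\right) = \left(-1755384 - \left(71 - \left(268 - 211\right) 899\right)\right) + \left(221106 + 1075010\right) = \left(-1755384 + \left(57 \cdot 899 - 71\right)\right) + 1296116 = \left(-1755384 + \left(51243 - 71\right)\right) + 1296116 = \left(-1755384 + 51172\right) + 1296116 = -1704212 + 1296116 = -408096$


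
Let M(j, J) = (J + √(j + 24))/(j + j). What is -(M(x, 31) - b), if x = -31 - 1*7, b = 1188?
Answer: 90319/76 + I*√14/76 ≈ 1188.4 + 0.049232*I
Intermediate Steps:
x = -38 (x = -31 - 7 = -38)
M(j, J) = (J + √(24 + j))/(2*j) (M(j, J) = (J + √(24 + j))/((2*j)) = (J + √(24 + j))*(1/(2*j)) = (J + √(24 + j))/(2*j))
-(M(x, 31) - b) = -((½)*(31 + √(24 - 38))/(-38) - 1*1188) = -((½)*(-1/38)*(31 + √(-14)) - 1188) = -((½)*(-1/38)*(31 + I*√14) - 1188) = -((-31/76 - I*√14/76) - 1188) = -(-90319/76 - I*√14/76) = 90319/76 + I*√14/76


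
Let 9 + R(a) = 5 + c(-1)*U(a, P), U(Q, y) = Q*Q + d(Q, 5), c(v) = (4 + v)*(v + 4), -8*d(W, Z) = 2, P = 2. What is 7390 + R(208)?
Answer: 1587039/4 ≈ 3.9676e+5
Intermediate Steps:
d(W, Z) = -¼ (d(W, Z) = -⅛*2 = -¼)
c(v) = (4 + v)² (c(v) = (4 + v)*(4 + v) = (4 + v)²)
U(Q, y) = -¼ + Q² (U(Q, y) = Q*Q - ¼ = Q² - ¼ = -¼ + Q²)
R(a) = -25/4 + 9*a² (R(a) = -9 + (5 + (4 - 1)²*(-¼ + a²)) = -9 + (5 + 3²*(-¼ + a²)) = -9 + (5 + 9*(-¼ + a²)) = -9 + (5 + (-9/4 + 9*a²)) = -9 + (11/4 + 9*a²) = -25/4 + 9*a²)
7390 + R(208) = 7390 + (-25/4 + 9*208²) = 7390 + (-25/4 + 9*43264) = 7390 + (-25/4 + 389376) = 7390 + 1557479/4 = 1587039/4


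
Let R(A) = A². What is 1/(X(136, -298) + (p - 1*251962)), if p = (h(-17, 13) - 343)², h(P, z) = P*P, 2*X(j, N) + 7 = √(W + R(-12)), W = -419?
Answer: -498099/124051307038 - 5*I*√11/124051307038 ≈ -4.0153e-6 - 1.3368e-10*I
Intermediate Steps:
X(j, N) = -7/2 + 5*I*√11/2 (X(j, N) = -7/2 + √(-419 + (-12)²)/2 = -7/2 + √(-419 + 144)/2 = -7/2 + √(-275)/2 = -7/2 + (5*I*√11)/2 = -7/2 + 5*I*√11/2)
h(P, z) = P²
p = 2916 (p = ((-17)² - 343)² = (289 - 343)² = (-54)² = 2916)
1/(X(136, -298) + (p - 1*251962)) = 1/((-7/2 + 5*I*√11/2) + (2916 - 1*251962)) = 1/((-7/2 + 5*I*√11/2) + (2916 - 251962)) = 1/((-7/2 + 5*I*√11/2) - 249046) = 1/(-498099/2 + 5*I*√11/2)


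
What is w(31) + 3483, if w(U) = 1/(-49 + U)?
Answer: 62693/18 ≈ 3482.9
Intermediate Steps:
w(31) + 3483 = 1/(-49 + 31) + 3483 = 1/(-18) + 3483 = -1/18 + 3483 = 62693/18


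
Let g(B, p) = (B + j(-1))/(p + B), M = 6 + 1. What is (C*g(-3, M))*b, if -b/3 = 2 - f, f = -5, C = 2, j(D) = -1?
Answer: 42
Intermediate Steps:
M = 7
g(B, p) = (-1 + B)/(B + p) (g(B, p) = (B - 1)/(p + B) = (-1 + B)/(B + p))
b = -21 (b = -3*(2 - 1*(-5)) = -3*(2 + 5) = -3*7 = -21)
(C*g(-3, M))*b = (2*((-1 - 3)/(-3 + 7)))*(-21) = (2*(-4/4))*(-21) = (2*((1/4)*(-4)))*(-21) = (2*(-1))*(-21) = -2*(-21) = 42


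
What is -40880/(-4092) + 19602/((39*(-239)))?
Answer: 25069258/3178461 ≈ 7.8872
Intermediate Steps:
-40880/(-4092) + 19602/((39*(-239))) = -40880*(-1/4092) + 19602/(-9321) = 10220/1023 + 19602*(-1/9321) = 10220/1023 - 6534/3107 = 25069258/3178461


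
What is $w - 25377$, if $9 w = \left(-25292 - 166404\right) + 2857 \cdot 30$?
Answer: $- \frac{334379}{9} \approx -37153.0$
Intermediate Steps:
$w = - \frac{105986}{9}$ ($w = \frac{\left(-25292 - 166404\right) + 2857 \cdot 30}{9} = \frac{-191696 + 85710}{9} = \frac{1}{9} \left(-105986\right) = - \frac{105986}{9} \approx -11776.0$)
$w - 25377 = - \frac{105986}{9} - 25377 = - \frac{334379}{9}$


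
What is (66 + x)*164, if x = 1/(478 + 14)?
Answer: 32473/3 ≈ 10824.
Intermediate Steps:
x = 1/492 ≈ 0.0020325
(66 + x)*164 = (66 + 1/492)*164 = (32473/492)*164 = 32473/3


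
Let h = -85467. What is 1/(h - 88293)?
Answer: -1/173760 ≈ -5.7551e-6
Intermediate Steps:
1/(h - 88293) = 1/(-85467 - 88293) = 1/(-173760) = -1/173760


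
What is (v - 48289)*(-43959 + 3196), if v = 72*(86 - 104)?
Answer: 2021233355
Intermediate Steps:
v = -1296 (v = 72*(-18) = -1296)
(v - 48289)*(-43959 + 3196) = (-1296 - 48289)*(-43959 + 3196) = -49585*(-40763) = 2021233355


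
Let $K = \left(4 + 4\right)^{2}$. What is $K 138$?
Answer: $8832$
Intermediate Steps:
$K = 64$ ($K = 8^{2} = 64$)
$K 138 = 64 \cdot 138 = 8832$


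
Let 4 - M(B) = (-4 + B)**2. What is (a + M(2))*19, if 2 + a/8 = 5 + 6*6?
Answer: 5928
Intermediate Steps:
M(B) = 4 - (-4 + B)**2
a = 312 (a = -16 + 8*(5 + 6*6) = -16 + 8*(5 + 36) = -16 + 8*41 = -16 + 328 = 312)
(a + M(2))*19 = (312 + (4 - (-4 + 2)**2))*19 = (312 + (4 - 1*(-2)**2))*19 = (312 + (4 - 1*4))*19 = (312 + (4 - 4))*19 = (312 + 0)*19 = 312*19 = 5928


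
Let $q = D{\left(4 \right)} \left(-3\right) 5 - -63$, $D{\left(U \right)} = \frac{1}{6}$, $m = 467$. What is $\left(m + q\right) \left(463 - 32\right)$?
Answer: $\frac{454705}{2} \approx 2.2735 \cdot 10^{5}$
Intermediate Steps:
$D{\left(U \right)} = \frac{1}{6}$
$q = \frac{121}{2}$ ($q = \frac{1}{6} \left(-3\right) 5 - -63 = \left(- \frac{1}{2}\right) 5 + 63 = - \frac{5}{2} + 63 = \frac{121}{2} \approx 60.5$)
$\left(m + q\right) \left(463 - 32\right) = \left(467 + \frac{121}{2}\right) \left(463 - 32\right) = \frac{1055}{2} \cdot 431 = \frac{454705}{2}$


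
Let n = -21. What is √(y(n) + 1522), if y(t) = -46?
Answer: 6*√41 ≈ 38.419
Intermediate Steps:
√(y(n) + 1522) = √(-46 + 1522) = √1476 = 6*√41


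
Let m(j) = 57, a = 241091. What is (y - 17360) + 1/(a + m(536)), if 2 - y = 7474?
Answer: -5988187135/241148 ≈ -24832.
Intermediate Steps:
y = -7472 (y = 2 - 1*7474 = 2 - 7474 = -7472)
(y - 17360) + 1/(a + m(536)) = (-7472 - 17360) + 1/(241091 + 57) = -24832 + 1/241148 = -5988187135/241148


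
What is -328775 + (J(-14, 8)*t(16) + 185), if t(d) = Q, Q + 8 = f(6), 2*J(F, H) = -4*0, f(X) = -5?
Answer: -328590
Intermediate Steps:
J(F, H) = 0 (J(F, H) = (-4*0)/2 = (1/2)*0 = 0)
Q = -13 (Q = -8 - 5 = -13)
t(d) = -13
-328775 + (J(-14, 8)*t(16) + 185) = -328775 + (0*(-13) + 185) = -328775 + (0 + 185) = -328775 + 185 = -328590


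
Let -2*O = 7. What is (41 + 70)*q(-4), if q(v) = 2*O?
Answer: -777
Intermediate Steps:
O = -7/2 (O = -½*7 = -7/2 ≈ -3.5000)
q(v) = -7 (q(v) = 2*(-7/2) = -7)
(41 + 70)*q(-4) = (41 + 70)*(-7) = 111*(-7) = -777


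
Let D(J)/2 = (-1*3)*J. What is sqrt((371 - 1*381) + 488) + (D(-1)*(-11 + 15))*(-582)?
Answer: -13968 + sqrt(478) ≈ -13946.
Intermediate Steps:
D(J) = -6*J (D(J) = 2*((-1*3)*J) = 2*(-3*J) = -6*J)
sqrt((371 - 1*381) + 488) + (D(-1)*(-11 + 15))*(-582) = sqrt((371 - 1*381) + 488) + ((-6*(-1))*(-11 + 15))*(-582) = sqrt((371 - 381) + 488) + (6*4)*(-582) = sqrt(-10 + 488) + 24*(-582) = sqrt(478) - 13968 = -13968 + sqrt(478)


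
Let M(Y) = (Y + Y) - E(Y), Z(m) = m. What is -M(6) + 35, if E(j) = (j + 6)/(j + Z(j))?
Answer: 24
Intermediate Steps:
E(j) = (6 + j)/(2*j) (E(j) = (j + 6)/(j + j) = (6 + j)/((2*j)) = (6 + j)*(1/(2*j)) = (6 + j)/(2*j))
M(Y) = 2*Y - (6 + Y)/(2*Y) (M(Y) = (Y + Y) - (6 + Y)/(2*Y) = 2*Y - (6 + Y)/(2*Y))
-M(6) + 35 = -(-½ - 3/6 + 2*6) + 35 = -(-½ - 3*⅙ + 12) + 35 = -(-½ - ½ + 12) + 35 = -1*11 + 35 = -11 + 35 = 24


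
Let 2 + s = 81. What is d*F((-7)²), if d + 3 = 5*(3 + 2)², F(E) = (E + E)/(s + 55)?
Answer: 5978/67 ≈ 89.224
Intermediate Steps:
s = 79 (s = -2 + 81 = 79)
F(E) = E/67 (F(E) = (E + E)/(79 + 55) = (2*E)/134 = (2*E)*(1/134) = E/67)
d = 122 (d = -3 + 5*(3 + 2)² = -3 + 5*5² = -3 + 5*25 = -3 + 125 = 122)
d*F((-7)²) = 122*((1/67)*(-7)²) = 122*((1/67)*49) = 122*(49/67) = 5978/67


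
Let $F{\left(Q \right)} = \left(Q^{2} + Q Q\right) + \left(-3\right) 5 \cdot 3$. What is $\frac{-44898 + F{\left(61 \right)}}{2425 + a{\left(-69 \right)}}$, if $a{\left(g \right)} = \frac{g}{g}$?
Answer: $- \frac{37501}{2426} \approx -15.458$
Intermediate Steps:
$a{\left(g \right)} = 1$
$F{\left(Q \right)} = -45 + 2 Q^{2}$ ($F{\left(Q \right)} = \left(Q^{2} + Q^{2}\right) - 45 = 2 Q^{2} - 45 = -45 + 2 Q^{2}$)
$\frac{-44898 + F{\left(61 \right)}}{2425 + a{\left(-69 \right)}} = \frac{-44898 - \left(45 - 2 \cdot 61^{2}\right)}{2425 + 1} = \frac{-44898 + \left(-45 + 2 \cdot 3721\right)}{2426} = \left(-44898 + \left(-45 + 7442\right)\right) \frac{1}{2426} = \left(-44898 + 7397\right) \frac{1}{2426} = \left(-37501\right) \frac{1}{2426} = - \frac{37501}{2426}$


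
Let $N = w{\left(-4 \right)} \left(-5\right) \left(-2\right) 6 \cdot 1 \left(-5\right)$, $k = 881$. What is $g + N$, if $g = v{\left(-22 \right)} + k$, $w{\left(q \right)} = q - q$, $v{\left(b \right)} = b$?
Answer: $859$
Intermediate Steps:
$w{\left(q \right)} = 0$
$N = 0$ ($N = 0 \left(-5\right) \left(-2\right) 6 \cdot 1 \left(-5\right) = 0 \left(-2\right) 6 \left(-5\right) = 0 \left(-30\right) = 0$)
$g = 859$ ($g = -22 + 881 = 859$)
$g + N = 859 + 0 = 859$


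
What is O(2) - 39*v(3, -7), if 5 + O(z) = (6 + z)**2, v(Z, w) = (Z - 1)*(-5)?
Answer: 449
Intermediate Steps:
v(Z, w) = 5 - 5*Z (v(Z, w) = (-1 + Z)*(-5) = 5 - 5*Z)
O(z) = -5 + (6 + z)**2
O(2) - 39*v(3, -7) = (-5 + (6 + 2)**2) - 39*(5 - 5*3) = (-5 + 8**2) - 39*(5 - 15) = (-5 + 64) - 39*(-10) = 59 + 390 = 449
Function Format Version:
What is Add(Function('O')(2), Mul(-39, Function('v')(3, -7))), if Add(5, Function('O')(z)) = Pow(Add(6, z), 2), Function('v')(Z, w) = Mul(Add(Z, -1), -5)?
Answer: 449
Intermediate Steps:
Function('v')(Z, w) = Add(5, Mul(-5, Z)) (Function('v')(Z, w) = Mul(Add(-1, Z), -5) = Add(5, Mul(-5, Z)))
Function('O')(z) = Add(-5, Pow(Add(6, z), 2))
Add(Function('O')(2), Mul(-39, Function('v')(3, -7))) = Add(Add(-5, Pow(Add(6, 2), 2)), Mul(-39, Add(5, Mul(-5, 3)))) = Add(Add(-5, Pow(8, 2)), Mul(-39, Add(5, -15))) = Add(Add(-5, 64), Mul(-39, -10)) = Add(59, 390) = 449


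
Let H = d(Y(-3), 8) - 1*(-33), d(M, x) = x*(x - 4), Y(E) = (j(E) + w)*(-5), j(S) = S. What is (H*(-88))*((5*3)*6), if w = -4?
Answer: -514800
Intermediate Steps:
Y(E) = 20 - 5*E (Y(E) = (E - 4)*(-5) = (-4 + E)*(-5) = 20 - 5*E)
d(M, x) = x*(-4 + x)
H = 65 (H = 8*(-4 + 8) - 1*(-33) = 8*4 + 33 = 32 + 33 = 65)
(H*(-88))*((5*3)*6) = (65*(-88))*((5*3)*6) = -85800*6 = -5720*90 = -514800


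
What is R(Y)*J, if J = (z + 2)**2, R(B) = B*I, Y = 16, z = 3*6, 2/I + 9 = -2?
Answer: -12800/11 ≈ -1163.6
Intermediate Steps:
I = -2/11 (I = 2/(-9 - 2) = 2/(-11) = 2*(-1/11) = -2/11 ≈ -0.18182)
z = 18
R(B) = -2*B/11 (R(B) = B*(-2/11) = -2*B/11)
J = 400 (J = (18 + 2)**2 = 20**2 = 400)
R(Y)*J = -2/11*16*400 = -32/11*400 = -12800/11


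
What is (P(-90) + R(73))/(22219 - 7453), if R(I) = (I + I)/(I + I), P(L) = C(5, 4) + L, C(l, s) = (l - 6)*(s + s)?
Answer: -97/14766 ≈ -0.0065691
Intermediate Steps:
C(l, s) = 2*s*(-6 + l) (C(l, s) = (-6 + l)*(2*s) = 2*s*(-6 + l))
P(L) = -8 + L (P(L) = 2*4*(-6 + 5) + L = 2*4*(-1) + L = -8 + L)
R(I) = 1 (R(I) = (2*I)/((2*I)) = (2*I)*(1/(2*I)) = 1)
(P(-90) + R(73))/(22219 - 7453) = ((-8 - 90) + 1)/(22219 - 7453) = (-98 + 1)/14766 = -97*1/14766 = -97/14766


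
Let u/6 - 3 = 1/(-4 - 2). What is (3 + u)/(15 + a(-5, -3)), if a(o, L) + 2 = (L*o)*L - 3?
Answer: -4/7 ≈ -0.57143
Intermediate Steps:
a(o, L) = -5 + o*L**2 (a(o, L) = -2 + ((L*o)*L - 3) = -2 + (o*L**2 - 3) = -2 + (-3 + o*L**2) = -5 + o*L**2)
u = 17 (u = 18 + 6/(-4 - 2) = 18 + 6/(-6) = 18 + 6*(-1/6) = 18 - 1 = 17)
(3 + u)/(15 + a(-5, -3)) = (3 + 17)/(15 + (-5 - 5*(-3)**2)) = 20/(15 + (-5 - 5*9)) = 20/(15 + (-5 - 45)) = 20/(15 - 50) = 20/(-35) = -1/35*20 = -4/7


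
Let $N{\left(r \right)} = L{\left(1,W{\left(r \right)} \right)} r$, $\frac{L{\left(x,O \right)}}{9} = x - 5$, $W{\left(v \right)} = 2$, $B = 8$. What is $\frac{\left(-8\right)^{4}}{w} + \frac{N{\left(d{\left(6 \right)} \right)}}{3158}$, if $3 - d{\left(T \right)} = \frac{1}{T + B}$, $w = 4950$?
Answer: $\frac{21723269}{27356175} \approx 0.79409$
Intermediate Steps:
$L{\left(x,O \right)} = -45 + 9 x$ ($L{\left(x,O \right)} = 9 \left(x - 5\right) = 9 \left(-5 + x\right) = -45 + 9 x$)
$d{\left(T \right)} = 3 - \frac{1}{8 + T}$ ($d{\left(T \right)} = 3 - \frac{1}{T + 8} = 3 - \frac{1}{8 + T}$)
$N{\left(r \right)} = - 36 r$ ($N{\left(r \right)} = \left(-45 + 9 \cdot 1\right) r = \left(-45 + 9\right) r = - 36 r$)
$\frac{\left(-8\right)^{4}}{w} + \frac{N{\left(d{\left(6 \right)} \right)}}{3158} = \frac{\left(-8\right)^{4}}{4950} + \frac{\left(-36\right) \frac{23 + 3 \cdot 6}{8 + 6}}{3158} = 4096 \cdot \frac{1}{4950} + - 36 \frac{23 + 18}{14} \cdot \frac{1}{3158} = \frac{2048}{2475} + - 36 \cdot \frac{1}{14} \cdot 41 \cdot \frac{1}{3158} = \frac{2048}{2475} + \left(-36\right) \frac{41}{14} \cdot \frac{1}{3158} = \frac{2048}{2475} - \frac{369}{11053} = \frac{21723269}{27356175}$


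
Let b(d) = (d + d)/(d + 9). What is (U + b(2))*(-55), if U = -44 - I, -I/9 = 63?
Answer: -28785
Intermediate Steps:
I = -567 (I = -9*63 = -567)
b(d) = 2*d/(9 + d) (b(d) = (2*d)/(9 + d) = 2*d/(9 + d))
U = 523 (U = -44 - 1*(-567) = -44 + 567 = 523)
(U + b(2))*(-55) = (523 + 2*2/(9 + 2))*(-55) = (523 + 2*2/11)*(-55) = (523 + 2*2*(1/11))*(-55) = (523 + 4/11)*(-55) = (5757/11)*(-55) = -28785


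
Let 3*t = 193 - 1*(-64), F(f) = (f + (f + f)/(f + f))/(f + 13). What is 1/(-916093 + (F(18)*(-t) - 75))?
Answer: -93/85208507 ≈ -1.0914e-6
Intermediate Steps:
F(f) = (1 + f)/(13 + f) (F(f) = (f + (2*f)/((2*f)))/(13 + f) = (f + (2*f)*(1/(2*f)))/(13 + f) = (f + 1)/(13 + f) = (1 + f)/(13 + f))
t = 257/3 (t = (193 - 1*(-64))/3 = (193 + 64)/3 = (1/3)*257 = 257/3 ≈ 85.667)
1/(-916093 + (F(18)*(-t) - 75)) = 1/(-916093 + (((1 + 18)/(13 + 18))*(-1*257/3) - 75)) = 1/(-916093 + ((19/31)*(-257/3) - 75)) = 1/(-916093 + (-4883/93 - 75)) = 1/(-916093 - 11858/93) = 1/(-85208507/93) = -93/85208507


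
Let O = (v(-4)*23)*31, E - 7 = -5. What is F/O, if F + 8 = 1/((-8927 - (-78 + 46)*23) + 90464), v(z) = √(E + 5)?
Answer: -658183*√7/410624543 ≈ -0.0042408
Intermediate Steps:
E = 2 (E = 7 - 5 = 2)
v(z) = √7 (v(z) = √(2 + 5) = √7)
F = -658183/82273 (F = -8 + 1/((-8927 - (-78 + 46)*23) + 90464) = -8 + 1/((-8927 - (-32)*23) + 90464) = -8 + 1/((-8927 - 1*(-736)) + 90464) = -8 + 1/((-8927 + 736) + 90464) = -8 + 1/(-8191 + 90464) = -8 + 1/82273 = -658183/82273 ≈ -8.0000)
O = 713*√7 (O = (√7*23)*31 = (23*√7)*31 = 713*√7 ≈ 1886.4)
F/O = -658183*√7/4991/82273 = -658183*√7/410624543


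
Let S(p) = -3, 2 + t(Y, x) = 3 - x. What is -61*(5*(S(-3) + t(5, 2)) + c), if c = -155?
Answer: 10675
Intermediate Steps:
t(Y, x) = 1 - x (t(Y, x) = -2 + (3 - x) = 1 - x)
-61*(5*(S(-3) + t(5, 2)) + c) = -61*(5*(-3 + (1 - 1*2)) - 155) = -61*(5*(-3 + (1 - 2)) - 155) = -61*(5*(-3 - 1) - 155) = -61*(5*(-4) - 155) = -61*(-20 - 155) = -61*(-175) = 10675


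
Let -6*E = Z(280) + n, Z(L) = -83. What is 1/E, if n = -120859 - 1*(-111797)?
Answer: 6/9145 ≈ 0.00065610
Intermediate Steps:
n = -9062 (n = -120859 + 111797 = -9062)
E = 9145/6 (E = -(-83 - 9062)/6 = -⅙*(-9145) = 9145/6 ≈ 1524.2)
1/E = 1/(9145/6) = 6/9145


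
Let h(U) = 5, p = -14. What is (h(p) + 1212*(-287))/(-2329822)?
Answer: 347839/2329822 ≈ 0.14930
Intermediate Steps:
(h(p) + 1212*(-287))/(-2329822) = (5 + 1212*(-287))/(-2329822) = (5 - 347844)*(-1/2329822) = -347839*(-1/2329822) = 347839/2329822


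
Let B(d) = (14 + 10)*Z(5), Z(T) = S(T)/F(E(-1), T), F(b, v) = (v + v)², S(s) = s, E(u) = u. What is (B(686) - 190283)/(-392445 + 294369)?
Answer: 951409/490380 ≈ 1.9401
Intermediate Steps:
F(b, v) = 4*v² (F(b, v) = (2*v)² = 4*v²)
Z(T) = 1/(4*T) (Z(T) = T/((4*T²)) = T*(1/(4*T²)) = 1/(4*T))
B(d) = 6/5 (B(d) = (14 + 10)*((¼)/5) = 24*((¼)*(⅕)) = 24*(1/20) = 6/5)
(B(686) - 190283)/(-392445 + 294369) = (6/5 - 190283)/(-392445 + 294369) = -951409/5/(-98076) = -951409/5*(-1/98076) = 951409/490380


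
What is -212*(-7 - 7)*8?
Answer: 23744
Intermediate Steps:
-212*(-7 - 7)*8 = -(-2968)*8 = -212*(-112) = 23744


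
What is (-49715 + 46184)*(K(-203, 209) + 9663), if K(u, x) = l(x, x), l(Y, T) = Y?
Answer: -34858032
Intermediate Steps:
K(u, x) = x
(-49715 + 46184)*(K(-203, 209) + 9663) = (-49715 + 46184)*(209 + 9663) = -3531*9872 = -34858032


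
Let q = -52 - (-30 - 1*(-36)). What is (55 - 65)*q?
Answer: 580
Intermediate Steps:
q = -58 (q = -52 - (-30 + 36) = -52 - 1*6 = -52 - 6 = -58)
(55 - 65)*q = (55 - 65)*(-58) = -10*(-58) = 580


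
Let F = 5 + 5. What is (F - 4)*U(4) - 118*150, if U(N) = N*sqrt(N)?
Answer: -17652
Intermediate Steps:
U(N) = N**(3/2)
F = 10
(F - 4)*U(4) - 118*150 = (10 - 4)*4**(3/2) - 118*150 = 6*8 - 17700 = 48 - 17700 = -17652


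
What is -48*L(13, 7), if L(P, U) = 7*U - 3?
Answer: -2208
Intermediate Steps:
L(P, U) = -3 + 7*U
-48*L(13, 7) = -48*(-3 + 7*7) = -48*(-3 + 49) = -48*46 = -2208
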